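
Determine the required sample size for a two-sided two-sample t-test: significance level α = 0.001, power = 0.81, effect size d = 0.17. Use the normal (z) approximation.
n = 1203 per group

Sample size formula (two-sample t-test, normal approximation):
n = 2 · ((z_{α/2} + z_β) / d)²

z_{α/2} = 3.291 (for α = 0.001, two-sided)
z_β = 0.878 (for power = 0.81)
d = 0.17

n = 2 · ((3.291 + 0.878) / 0.17)²
n = 2 · (24.524)²
n ≈ 1202.85
Round up to the next whole number: n = 1203 per group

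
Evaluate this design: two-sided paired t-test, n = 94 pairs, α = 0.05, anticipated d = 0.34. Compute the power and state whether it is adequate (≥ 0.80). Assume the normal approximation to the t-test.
Power ≈ 0.91; the study is adequately powered (power ≥ 0.80)

Power calculation (paired t-test, normal approximation):
z_β = d · √n - z_{α/2}
z_β = 0.34 · √94 - 1.960
z_β = 0.34 · 9.695 - 1.960
z_β = 1.336

Power = Φ(z_β) = Φ(1.336) ≈ 0.909

Effect size d = 0.34 is small by Cohen's convention (0.2/0.5/0.8).

Threshold: power ≥ 0.80 is conventionally adequate.
Power ≈ 0.91 → the study is adequately powered (power ≥ 0.80).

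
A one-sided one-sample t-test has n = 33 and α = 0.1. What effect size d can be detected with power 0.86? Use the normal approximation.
d ≈ 0.41

Minimum detectable effect (one-sample t-test, normal approximation):
d = (z_α + z_β) / √n
d = (1.282 + 1.080) / √33
d = 2.362 / 5.745
d ≈ 0.41

By Cohen's convention (0.2 small / 0.5 medium / 0.8 large): small effect.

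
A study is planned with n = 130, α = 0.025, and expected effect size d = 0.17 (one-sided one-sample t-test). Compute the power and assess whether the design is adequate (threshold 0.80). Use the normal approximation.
Power ≈ 0.49; the study is underpowered (power < 0.80)

Power calculation (one-sample t-test, normal approximation):
z_β = d · √n - z_α
z_β = 0.17 · √130 - 1.960
z_β = 0.17 · 11.402 - 1.960
z_β = -0.022

Power = Φ(z_β) = Φ(-0.022) ≈ 0.491

Effect size d = 0.17 is very small by Cohen's convention (0.2/0.5/0.8).

Threshold: power ≥ 0.80 is conventionally adequate.
Power ≈ 0.49 → the study is underpowered (power < 0.80).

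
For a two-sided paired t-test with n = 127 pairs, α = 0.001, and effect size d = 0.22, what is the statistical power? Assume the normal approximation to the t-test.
Power ≈ 0.21

Power calculation (paired t-test, normal approximation):
z_β = d · √n - z_{α/2}
z_β = 0.22 · √127 - 3.291
z_β = 0.22 · 11.269 - 3.291
z_β = -0.811

Power = Φ(z_β) = Φ(-0.811) ≈ 0.209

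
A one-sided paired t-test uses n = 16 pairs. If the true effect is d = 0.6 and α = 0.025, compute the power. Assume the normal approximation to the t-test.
Power ≈ 0.67

Power calculation (paired t-test, normal approximation):
z_β = d · √n - z_α
z_β = 0.6 · √16 - 1.960
z_β = 0.6 · 4.000 - 1.960
z_β = 0.440

Power = Φ(z_β) = Φ(0.440) ≈ 0.670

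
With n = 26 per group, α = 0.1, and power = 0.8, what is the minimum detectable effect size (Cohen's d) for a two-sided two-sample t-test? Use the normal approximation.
d ≈ 0.69

Minimum detectable effect (two-sample t-test, normal approximation):
d = (z_{α/2} + z_β) / √(n/2)
d = (1.645 + 0.842) / √(26/2)
d = 2.486 / 3.606
d ≈ 0.69

By Cohen's convention (0.2 small / 0.5 medium / 0.8 large): medium effect.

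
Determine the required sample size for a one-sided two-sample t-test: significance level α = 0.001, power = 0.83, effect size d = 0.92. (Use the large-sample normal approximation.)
n = 39 per group

Sample size formula (two-sample t-test, normal approximation):
n = 2 · ((z_α + z_β) / d)²

z_α = 3.090 (for α = 0.001, one-sided)
z_β = 0.954 (for power = 0.83)
d = 0.92

n = 2 · ((3.090 + 0.954) / 0.92)²
n = 2 · (4.396)²
n ≈ 38.65
Round up to the next whole number: n = 39 per group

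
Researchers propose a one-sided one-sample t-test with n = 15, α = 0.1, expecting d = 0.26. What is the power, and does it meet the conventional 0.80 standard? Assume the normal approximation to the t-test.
Power ≈ 0.39; the study is underpowered (power < 0.80)

Power calculation (one-sample t-test, normal approximation):
z_β = d · √n - z_α
z_β = 0.26 · √15 - 1.282
z_β = 0.26 · 3.873 - 1.282
z_β = -0.275

Power = Φ(z_β) = Φ(-0.275) ≈ 0.392

Effect size d = 0.26 is small by Cohen's convention (0.2/0.5/0.8).

Threshold: power ≥ 0.80 is conventionally adequate.
Power ≈ 0.39 → the study is underpowered (power < 0.80).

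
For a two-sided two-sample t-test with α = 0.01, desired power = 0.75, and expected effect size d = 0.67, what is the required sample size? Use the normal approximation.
n = 48 per group

Sample size formula (two-sample t-test, normal approximation):
n = 2 · ((z_{α/2} + z_β) / d)²

z_{α/2} = 2.576 (for α = 0.01, two-sided)
z_β = 0.674 (for power = 0.75)
d = 0.67

n = 2 · ((2.576 + 0.674) / 0.67)²
n = 2 · (4.851)²
n ≈ 47.06
Round up to the next whole number: n = 48 per group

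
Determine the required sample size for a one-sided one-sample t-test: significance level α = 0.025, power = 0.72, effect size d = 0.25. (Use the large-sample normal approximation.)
n = 104

Sample size formula (one-sample t-test, normal approximation):
n = ((z_α + z_β) / d)²

z_α = 1.960 (for α = 0.025, one-sided)
z_β = 0.583 (for power = 0.72)
d = 0.25

n = ((1.960 + 0.583) / 0.25)²
n = (10.172)²
n ≈ 103.47
Round up to the next whole number: n = 104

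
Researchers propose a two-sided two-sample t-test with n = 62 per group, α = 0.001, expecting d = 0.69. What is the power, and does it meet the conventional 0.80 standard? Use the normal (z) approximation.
Power ≈ 0.71; the study is underpowered (power < 0.80)

Power calculation (two-sample t-test, normal approximation):
z_β = d · √(n/2) - z_{α/2}
z_β = 0.69 · √(62/2) - 3.291
z_β = 0.69 · 5.568 - 3.291
z_β = 0.551

Power = Φ(z_β) = Φ(0.551) ≈ 0.709

Effect size d = 0.69 is medium by Cohen's convention (0.2/0.5/0.8).

Threshold: power ≥ 0.80 is conventionally adequate.
Power ≈ 0.71 → the study is underpowered (power < 0.80).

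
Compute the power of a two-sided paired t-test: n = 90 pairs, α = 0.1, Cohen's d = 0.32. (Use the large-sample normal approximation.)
Power ≈ 0.92

Power calculation (paired t-test, normal approximation):
z_β = d · √n - z_{α/2}
z_β = 0.32 · √90 - 1.645
z_β = 0.32 · 9.487 - 1.645
z_β = 1.391

Power = Φ(z_β) = Φ(1.391) ≈ 0.918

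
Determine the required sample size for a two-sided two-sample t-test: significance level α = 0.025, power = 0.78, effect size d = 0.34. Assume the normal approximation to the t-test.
n = 158 per group

Sample size formula (two-sample t-test, normal approximation):
n = 2 · ((z_{α/2} + z_β) / d)²

z_{α/2} = 2.241 (for α = 0.025, two-sided)
z_β = 0.772 (for power = 0.78)
d = 0.34

n = 2 · ((2.241 + 0.772) / 0.34)²
n = 2 · (8.862)²
n ≈ 157.07
Round up to the next whole number: n = 158 per group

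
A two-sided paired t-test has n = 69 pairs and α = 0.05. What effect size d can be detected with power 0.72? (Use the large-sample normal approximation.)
d ≈ 0.31

Minimum detectable effect (paired t-test, normal approximation):
d = (z_{α/2} + z_β) / √n
d = (1.960 + 0.583) / √69
d = 2.543 / 8.307
d ≈ 0.31

By Cohen's convention (0.2 small / 0.5 medium / 0.8 large): small effect.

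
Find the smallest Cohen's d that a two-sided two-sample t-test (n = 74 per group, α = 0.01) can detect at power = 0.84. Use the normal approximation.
d ≈ 0.59

Minimum detectable effect (two-sample t-test, normal approximation):
d = (z_{α/2} + z_β) / √(n/2)
d = (2.576 + 0.994) / √(74/2)
d = 3.570 / 6.083
d ≈ 0.59

By Cohen's convention (0.2 small / 0.5 medium / 0.8 large): medium effect.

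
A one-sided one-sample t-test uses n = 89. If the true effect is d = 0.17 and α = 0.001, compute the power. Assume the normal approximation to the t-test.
Power ≈ 0.07

Power calculation (one-sample t-test, normal approximation):
z_β = d · √n - z_α
z_β = 0.17 · √89 - 3.090
z_β = 0.17 · 9.434 - 3.090
z_β = -1.486

Power = Φ(z_β) = Φ(-1.486) ≈ 0.069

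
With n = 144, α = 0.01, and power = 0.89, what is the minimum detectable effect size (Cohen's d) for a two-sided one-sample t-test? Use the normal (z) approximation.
d ≈ 0.32

Minimum detectable effect (one-sample t-test, normal approximation):
d = (z_{α/2} + z_β) / √n
d = (2.576 + 1.227) / √144
d = 3.802 / 12.000
d ≈ 0.32

By Cohen's convention (0.2 small / 0.5 medium / 0.8 large): small effect.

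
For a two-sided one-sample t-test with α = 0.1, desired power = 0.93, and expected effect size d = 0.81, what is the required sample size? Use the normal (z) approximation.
n = 15

Sample size formula (one-sample t-test, normal approximation):
n = ((z_{α/2} + z_β) / d)²

z_{α/2} = 1.645 (for α = 0.1, two-sided)
z_β = 1.476 (for power = 0.93)
d = 0.81

n = ((1.645 + 1.476) / 0.81)²
n = (3.853)²
n ≈ 14.85
Round up to the next whole number: n = 15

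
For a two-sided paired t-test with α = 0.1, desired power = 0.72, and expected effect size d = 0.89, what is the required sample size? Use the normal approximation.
n = 7 pairs

Sample size formula (paired t-test, normal approximation):
n = ((z_{α/2} + z_β) / d)²

z_{α/2} = 1.645 (for α = 0.1, two-sided)
z_β = 0.583 (for power = 0.72)
d = 0.89

n = ((1.645 + 0.583) / 0.89)²
n = (2.503)²
n ≈ 6.27
Round up to the next whole number: n = 7 pairs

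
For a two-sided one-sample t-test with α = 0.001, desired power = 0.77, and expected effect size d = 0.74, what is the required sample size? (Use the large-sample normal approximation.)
n = 30

Sample size formula (one-sample t-test, normal approximation):
n = ((z_{α/2} + z_β) / d)²

z_{α/2} = 3.291 (for α = 0.001, two-sided)
z_β = 0.739 (for power = 0.77)
d = 0.74

n = ((3.291 + 0.739) / 0.74)²
n = (5.446)²
n ≈ 29.66
Round up to the next whole number: n = 30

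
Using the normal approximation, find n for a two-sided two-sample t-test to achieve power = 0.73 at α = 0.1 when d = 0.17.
n = 353 per group

Sample size formula (two-sample t-test, normal approximation):
n = 2 · ((z_{α/2} + z_β) / d)²

z_{α/2} = 1.645 (for α = 0.1, two-sided)
z_β = 0.613 (for power = 0.73)
d = 0.17

n = 2 · ((1.645 + 0.613) / 0.17)²
n = 2 · (13.282)²
n ≈ 352.82
Round up to the next whole number: n = 353 per group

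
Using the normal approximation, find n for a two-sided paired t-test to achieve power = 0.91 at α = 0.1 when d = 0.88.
n = 12 pairs

Sample size formula (paired t-test, normal approximation):
n = ((z_{α/2} + z_β) / d)²

z_{α/2} = 1.645 (for α = 0.1, two-sided)
z_β = 1.341 (for power = 0.91)
d = 0.88

n = ((1.645 + 1.341) / 0.88)²
n = (3.393)²
n ≈ 11.51
Round up to the next whole number: n = 12 pairs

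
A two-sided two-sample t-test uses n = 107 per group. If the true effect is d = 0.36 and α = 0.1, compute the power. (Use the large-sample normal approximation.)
Power ≈ 0.84

Power calculation (two-sample t-test, normal approximation):
z_β = d · √(n/2) - z_{α/2}
z_β = 0.36 · √(107/2) - 1.645
z_β = 0.36 · 7.314 - 1.645
z_β = 0.988

Power = Φ(z_β) = Φ(0.988) ≈ 0.839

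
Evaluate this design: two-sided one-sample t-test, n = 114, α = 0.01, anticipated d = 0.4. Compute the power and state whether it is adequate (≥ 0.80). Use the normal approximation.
Power ≈ 0.95; the study is adequately powered (power ≥ 0.80)

Power calculation (one-sample t-test, normal approximation):
z_β = d · √n - z_{α/2}
z_β = 0.4 · √114 - 2.576
z_β = 0.4 · 10.677 - 2.576
z_β = 1.695

Power = Φ(z_β) = Φ(1.695) ≈ 0.955

Effect size d = 0.4 is small by Cohen's convention (0.2/0.5/0.8).

Threshold: power ≥ 0.80 is conventionally adequate.
Power ≈ 0.95 → the study is adequately powered (power ≥ 0.80).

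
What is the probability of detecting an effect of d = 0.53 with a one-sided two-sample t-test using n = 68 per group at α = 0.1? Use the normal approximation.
Power ≈ 0.96

Power calculation (two-sample t-test, normal approximation):
z_β = d · √(n/2) - z_α
z_β = 0.53 · √(68/2) - 1.282
z_β = 0.53 · 5.831 - 1.282
z_β = 1.809

Power = Φ(z_β) = Φ(1.809) ≈ 0.965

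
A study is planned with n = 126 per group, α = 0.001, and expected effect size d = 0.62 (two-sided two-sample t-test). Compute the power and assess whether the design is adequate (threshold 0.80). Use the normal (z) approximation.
Power ≈ 0.95; the study is adequately powered (power ≥ 0.80)

Power calculation (two-sample t-test, normal approximation):
z_β = d · √(n/2) - z_{α/2}
z_β = 0.62 · √(126/2) - 3.291
z_β = 0.62 · 7.937 - 3.291
z_β = 1.631

Power = Φ(z_β) = Φ(1.631) ≈ 0.949

Effect size d = 0.62 is medium by Cohen's convention (0.2/0.5/0.8).

Threshold: power ≥ 0.80 is conventionally adequate.
Power ≈ 0.95 → the study is adequately powered (power ≥ 0.80).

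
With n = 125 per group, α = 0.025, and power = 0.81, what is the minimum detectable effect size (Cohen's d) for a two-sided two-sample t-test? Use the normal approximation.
d ≈ 0.39

Minimum detectable effect (two-sample t-test, normal approximation):
d = (z_{α/2} + z_β) / √(n/2)
d = (2.241 + 0.878) / √(125/2)
d = 3.119 / 7.906
d ≈ 0.39

By Cohen's convention (0.2 small / 0.5 medium / 0.8 large): small effect.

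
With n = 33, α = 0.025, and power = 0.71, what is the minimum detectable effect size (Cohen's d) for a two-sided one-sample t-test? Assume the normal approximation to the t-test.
d ≈ 0.49

Minimum detectable effect (one-sample t-test, normal approximation):
d = (z_{α/2} + z_β) / √n
d = (2.241 + 0.553) / √33
d = 2.795 / 5.745
d ≈ 0.49

By Cohen's convention (0.2 small / 0.5 medium / 0.8 large): small effect.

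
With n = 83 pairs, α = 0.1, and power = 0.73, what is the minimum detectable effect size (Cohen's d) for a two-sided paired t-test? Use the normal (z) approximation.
d ≈ 0.25

Minimum detectable effect (paired t-test, normal approximation):
d = (z_{α/2} + z_β) / √n
d = (1.645 + 0.613) / √83
d = 2.258 / 9.110
d ≈ 0.25

By Cohen's convention (0.2 small / 0.5 medium / 0.8 large): small effect.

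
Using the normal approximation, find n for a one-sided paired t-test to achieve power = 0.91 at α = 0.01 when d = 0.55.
n = 45 pairs

Sample size formula (paired t-test, normal approximation):
n = ((z_α + z_β) / d)²

z_α = 2.326 (for α = 0.01, one-sided)
z_β = 1.341 (for power = 0.91)
d = 0.55

n = ((2.326 + 1.341) / 0.55)²
n = (6.667)²
n ≈ 44.45
Round up to the next whole number: n = 45 pairs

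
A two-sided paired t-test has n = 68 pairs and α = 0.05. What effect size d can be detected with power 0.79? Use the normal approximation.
d ≈ 0.34

Minimum detectable effect (paired t-test, normal approximation):
d = (z_{α/2} + z_β) / √n
d = (1.960 + 0.806) / √68
d = 2.766 / 8.246
d ≈ 0.34

By Cohen's convention (0.2 small / 0.5 medium / 0.8 large): small effect.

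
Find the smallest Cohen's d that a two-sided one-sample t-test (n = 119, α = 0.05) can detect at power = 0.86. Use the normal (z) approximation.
d ≈ 0.28

Minimum detectable effect (one-sample t-test, normal approximation):
d = (z_{α/2} + z_β) / √n
d = (1.960 + 1.080) / √119
d = 3.040 / 10.909
d ≈ 0.28

By Cohen's convention (0.2 small / 0.5 medium / 0.8 large): small effect.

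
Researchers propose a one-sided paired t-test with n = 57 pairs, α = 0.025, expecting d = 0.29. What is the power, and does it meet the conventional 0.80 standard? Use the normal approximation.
Power ≈ 0.59; the study is underpowered (power < 0.80)

Power calculation (paired t-test, normal approximation):
z_β = d · √n - z_α
z_β = 0.29 · √57 - 1.960
z_β = 0.29 · 7.550 - 1.960
z_β = 0.229

Power = Φ(z_β) = Φ(0.229) ≈ 0.591

Effect size d = 0.29 is small by Cohen's convention (0.2/0.5/0.8).

Threshold: power ≥ 0.80 is conventionally adequate.
Power ≈ 0.59 → the study is underpowered (power < 0.80).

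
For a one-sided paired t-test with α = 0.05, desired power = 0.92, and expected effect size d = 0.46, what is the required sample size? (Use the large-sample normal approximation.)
n = 44 pairs

Sample size formula (paired t-test, normal approximation):
n = ((z_α + z_β) / d)²

z_α = 1.645 (for α = 0.05, one-sided)
z_β = 1.405 (for power = 0.92)
d = 0.46

n = ((1.645 + 1.405) / 0.46)²
n = (6.630)²
n ≈ 43.96
Round up to the next whole number: n = 44 pairs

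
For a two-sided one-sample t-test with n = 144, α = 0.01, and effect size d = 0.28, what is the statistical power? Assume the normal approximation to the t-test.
Power ≈ 0.78

Power calculation (one-sample t-test, normal approximation):
z_β = d · √n - z_{α/2}
z_β = 0.28 · √144 - 2.576
z_β = 0.28 · 12.000 - 2.576
z_β = 0.784

Power = Φ(z_β) = Φ(0.784) ≈ 0.784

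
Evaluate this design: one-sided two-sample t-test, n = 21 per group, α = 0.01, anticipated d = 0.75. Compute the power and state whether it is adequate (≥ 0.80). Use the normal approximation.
Power ≈ 0.54; the study is underpowered (power < 0.80)

Power calculation (two-sample t-test, normal approximation):
z_β = d · √(n/2) - z_α
z_β = 0.75 · √(21/2) - 2.326
z_β = 0.75 · 3.240 - 2.326
z_β = 0.104

Power = Φ(z_β) = Φ(0.104) ≈ 0.541

Effect size d = 0.75 is medium by Cohen's convention (0.2/0.5/0.8).

Threshold: power ≥ 0.80 is conventionally adequate.
Power ≈ 0.54 → the study is underpowered (power < 0.80).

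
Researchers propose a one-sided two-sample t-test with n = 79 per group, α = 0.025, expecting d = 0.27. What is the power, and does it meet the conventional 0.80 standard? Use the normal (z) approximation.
Power ≈ 0.40; the study is underpowered (power < 0.80)

Power calculation (two-sample t-test, normal approximation):
z_β = d · √(n/2) - z_α
z_β = 0.27 · √(79/2) - 1.960
z_β = 0.27 · 6.285 - 1.960
z_β = -0.263

Power = Φ(z_β) = Φ(-0.263) ≈ 0.396

Effect size d = 0.27 is small by Cohen's convention (0.2/0.5/0.8).

Threshold: power ≥ 0.80 is conventionally adequate.
Power ≈ 0.40 → the study is underpowered (power < 0.80).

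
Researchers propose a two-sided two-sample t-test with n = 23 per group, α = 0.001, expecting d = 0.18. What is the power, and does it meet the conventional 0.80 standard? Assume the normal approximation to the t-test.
Power ≈ 0.00; the study is underpowered (power < 0.80)

Power calculation (two-sample t-test, normal approximation):
z_β = d · √(n/2) - z_{α/2}
z_β = 0.18 · √(23/2) - 3.291
z_β = 0.18 · 3.391 - 3.291
z_β = -2.680

Power = Φ(z_β) = Φ(-2.680) ≈ 0.004

Effect size d = 0.18 is very small by Cohen's convention (0.2/0.5/0.8).

Threshold: power ≥ 0.80 is conventionally adequate.
Power ≈ 0.00 → the study is underpowered (power < 0.80).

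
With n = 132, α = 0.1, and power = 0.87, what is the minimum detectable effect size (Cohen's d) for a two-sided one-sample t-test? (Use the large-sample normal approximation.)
d ≈ 0.24

Minimum detectable effect (one-sample t-test, normal approximation):
d = (z_{α/2} + z_β) / √n
d = (1.645 + 1.126) / √132
d = 2.771 / 11.489
d ≈ 0.24

By Cohen's convention (0.2 small / 0.5 medium / 0.8 large): small effect.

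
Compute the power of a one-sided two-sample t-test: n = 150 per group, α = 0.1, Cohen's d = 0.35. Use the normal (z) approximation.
Power ≈ 0.96

Power calculation (two-sample t-test, normal approximation):
z_β = d · √(n/2) - z_α
z_β = 0.35 · √(150/2) - 1.282
z_β = 0.35 · 8.660 - 1.282
z_β = 1.750

Power = Φ(z_β) = Φ(1.750) ≈ 0.960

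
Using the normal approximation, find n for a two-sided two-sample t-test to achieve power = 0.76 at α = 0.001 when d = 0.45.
n = 158 per group

Sample size formula (two-sample t-test, normal approximation):
n = 2 · ((z_{α/2} + z_β) / d)²

z_{α/2} = 3.291 (for α = 0.001, two-sided)
z_β = 0.706 (for power = 0.76)
d = 0.45

n = 2 · ((3.291 + 0.706) / 0.45)²
n = 2 · (8.882)²
n ≈ 157.78
Round up to the next whole number: n = 158 per group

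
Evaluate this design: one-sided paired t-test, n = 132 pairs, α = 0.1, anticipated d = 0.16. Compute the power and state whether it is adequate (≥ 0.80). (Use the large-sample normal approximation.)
Power ≈ 0.71; the study is underpowered (power < 0.80)

Power calculation (paired t-test, normal approximation):
z_β = d · √n - z_α
z_β = 0.16 · √132 - 1.282
z_β = 0.16 · 11.489 - 1.282
z_β = 0.557

Power = Φ(z_β) = Φ(0.557) ≈ 0.711

Effect size d = 0.16 is very small by Cohen's convention (0.2/0.5/0.8).

Threshold: power ≥ 0.80 is conventionally adequate.
Power ≈ 0.71 → the study is underpowered (power < 0.80).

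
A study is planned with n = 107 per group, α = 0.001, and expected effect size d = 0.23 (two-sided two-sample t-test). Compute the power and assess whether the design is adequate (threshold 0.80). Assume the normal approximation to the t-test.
Power ≈ 0.05; the study is underpowered (power < 0.80)

Power calculation (two-sample t-test, normal approximation):
z_β = d · √(n/2) - z_{α/2}
z_β = 0.23 · √(107/2) - 3.291
z_β = 0.23 · 7.314 - 3.291
z_β = -1.608

Power = Φ(z_β) = Φ(-1.608) ≈ 0.054

Effect size d = 0.23 is small by Cohen's convention (0.2/0.5/0.8).

Threshold: power ≥ 0.80 is conventionally adequate.
Power ≈ 0.05 → the study is underpowered (power < 0.80).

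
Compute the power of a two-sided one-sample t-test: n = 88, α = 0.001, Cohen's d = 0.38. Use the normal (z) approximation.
Power ≈ 0.61

Power calculation (one-sample t-test, normal approximation):
z_β = d · √n - z_{α/2}
z_β = 0.38 · √88 - 3.291
z_β = 0.38 · 9.381 - 3.291
z_β = 0.274

Power = Φ(z_β) = Φ(0.274) ≈ 0.608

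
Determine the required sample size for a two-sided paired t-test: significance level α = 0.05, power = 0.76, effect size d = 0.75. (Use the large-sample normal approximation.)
n = 13 pairs

Sample size formula (paired t-test, normal approximation):
n = ((z_{α/2} + z_β) / d)²

z_{α/2} = 1.960 (for α = 0.05, two-sided)
z_β = 0.706 (for power = 0.76)
d = 0.75

n = ((1.960 + 0.706) / 0.75)²
n = (3.555)²
n ≈ 12.64
Round up to the next whole number: n = 13 pairs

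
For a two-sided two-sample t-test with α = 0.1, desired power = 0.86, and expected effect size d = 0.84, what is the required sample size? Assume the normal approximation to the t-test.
n = 22 per group

Sample size formula (two-sample t-test, normal approximation):
n = 2 · ((z_{α/2} + z_β) / d)²

z_{α/2} = 1.645 (for α = 0.1, two-sided)
z_β = 1.080 (for power = 0.86)
d = 0.84

n = 2 · ((1.645 + 1.080) / 0.84)²
n = 2 · (3.244)²
n ≈ 21.05
Round up to the next whole number: n = 22 per group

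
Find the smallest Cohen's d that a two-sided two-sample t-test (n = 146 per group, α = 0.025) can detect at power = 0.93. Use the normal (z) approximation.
d ≈ 0.44

Minimum detectable effect (two-sample t-test, normal approximation):
d = (z_{α/2} + z_β) / √(n/2)
d = (2.241 + 1.476) / √(146/2)
d = 3.717 / 8.544
d ≈ 0.44

By Cohen's convention (0.2 small / 0.5 medium / 0.8 large): small effect.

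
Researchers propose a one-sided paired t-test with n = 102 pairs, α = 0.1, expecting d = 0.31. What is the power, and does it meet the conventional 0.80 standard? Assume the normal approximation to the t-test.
Power ≈ 0.97; the study is adequately powered (power ≥ 0.80)

Power calculation (paired t-test, normal approximation):
z_β = d · √n - z_α
z_β = 0.31 · √102 - 1.282
z_β = 0.31 · 10.100 - 1.282
z_β = 1.849

Power = Φ(z_β) = Φ(1.849) ≈ 0.968

Effect size d = 0.31 is small by Cohen's convention (0.2/0.5/0.8).

Threshold: power ≥ 0.80 is conventionally adequate.
Power ≈ 0.97 → the study is adequately powered (power ≥ 0.80).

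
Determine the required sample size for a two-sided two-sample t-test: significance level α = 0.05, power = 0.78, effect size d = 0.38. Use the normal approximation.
n = 104 per group

Sample size formula (two-sample t-test, normal approximation):
n = 2 · ((z_{α/2} + z_β) / d)²

z_{α/2} = 1.960 (for α = 0.05, two-sided)
z_β = 0.772 (for power = 0.78)
d = 0.38

n = 2 · ((1.960 + 0.772) / 0.38)²
n = 2 · (7.189)²
n ≈ 103.36
Round up to the next whole number: n = 104 per group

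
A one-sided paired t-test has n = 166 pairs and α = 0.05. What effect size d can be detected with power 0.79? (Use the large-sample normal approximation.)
d ≈ 0.19

Minimum detectable effect (paired t-test, normal approximation):
d = (z_α + z_β) / √n
d = (1.645 + 0.806) / √166
d = 2.451 / 12.884
d ≈ 0.19

By Cohen's convention (0.2 small / 0.5 medium / 0.8 large): very small effect.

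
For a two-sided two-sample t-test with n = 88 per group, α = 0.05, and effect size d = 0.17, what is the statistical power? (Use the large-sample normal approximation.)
Power ≈ 0.20

Power calculation (two-sample t-test, normal approximation):
z_β = d · √(n/2) - z_{α/2}
z_β = 0.17 · √(88/2) - 1.960
z_β = 0.17 · 6.633 - 1.960
z_β = -0.832

Power = Φ(z_β) = Φ(-0.832) ≈ 0.203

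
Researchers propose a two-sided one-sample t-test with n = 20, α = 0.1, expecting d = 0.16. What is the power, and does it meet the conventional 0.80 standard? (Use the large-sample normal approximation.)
Power ≈ 0.18; the study is underpowered (power < 0.80)

Power calculation (one-sample t-test, normal approximation):
z_β = d · √n - z_{α/2}
z_β = 0.16 · √20 - 1.645
z_β = 0.16 · 4.472 - 1.645
z_β = -0.929

Power = Φ(z_β) = Φ(-0.929) ≈ 0.176

Effect size d = 0.16 is very small by Cohen's convention (0.2/0.5/0.8).

Threshold: power ≥ 0.80 is conventionally adequate.
Power ≈ 0.18 → the study is underpowered (power < 0.80).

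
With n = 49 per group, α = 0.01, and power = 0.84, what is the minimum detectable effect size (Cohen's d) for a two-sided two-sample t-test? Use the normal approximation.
d ≈ 0.72

Minimum detectable effect (two-sample t-test, normal approximation):
d = (z_{α/2} + z_β) / √(n/2)
d = (2.576 + 0.994) / √(49/2)
d = 3.570 / 4.950
d ≈ 0.72

By Cohen's convention (0.2 small / 0.5 medium / 0.8 large): medium effect.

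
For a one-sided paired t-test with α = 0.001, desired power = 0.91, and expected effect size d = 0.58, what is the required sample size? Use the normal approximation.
n = 59 pairs

Sample size formula (paired t-test, normal approximation):
n = ((z_α + z_β) / d)²

z_α = 3.090 (for α = 0.001, one-sided)
z_β = 1.341 (for power = 0.91)
d = 0.58

n = ((3.090 + 1.341) / 0.58)²
n = (7.640)²
n ≈ 58.37
Round up to the next whole number: n = 59 pairs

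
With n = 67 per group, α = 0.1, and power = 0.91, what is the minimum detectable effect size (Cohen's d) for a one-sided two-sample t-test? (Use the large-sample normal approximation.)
d ≈ 0.45

Minimum detectable effect (two-sample t-test, normal approximation):
d = (z_α + z_β) / √(n/2)
d = (1.282 + 1.341) / √(67/2)
d = 2.622 / 5.788
d ≈ 0.45

By Cohen's convention (0.2 small / 0.5 medium / 0.8 large): small effect.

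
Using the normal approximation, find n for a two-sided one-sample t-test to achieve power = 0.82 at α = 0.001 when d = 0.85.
n = 25

Sample size formula (one-sample t-test, normal approximation):
n = ((z_{α/2} + z_β) / d)²

z_{α/2} = 3.291 (for α = 0.001, two-sided)
z_β = 0.915 (for power = 0.82)
d = 0.85

n = ((3.291 + 0.915) / 0.85)²
n = (4.948)²
n ≈ 24.48
Round up to the next whole number: n = 25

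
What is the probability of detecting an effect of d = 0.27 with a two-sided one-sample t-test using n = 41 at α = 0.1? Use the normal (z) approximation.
Power ≈ 0.53

Power calculation (one-sample t-test, normal approximation):
z_β = d · √n - z_{α/2}
z_β = 0.27 · √41 - 1.645
z_β = 0.27 · 6.403 - 1.645
z_β = 0.084

Power = Φ(z_β) = Φ(0.084) ≈ 0.533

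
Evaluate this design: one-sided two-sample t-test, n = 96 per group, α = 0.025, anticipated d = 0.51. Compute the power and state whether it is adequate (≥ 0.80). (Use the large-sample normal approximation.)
Power ≈ 0.94; the study is adequately powered (power ≥ 0.80)

Power calculation (two-sample t-test, normal approximation):
z_β = d · √(n/2) - z_α
z_β = 0.51 · √(96/2) - 1.960
z_β = 0.51 · 6.928 - 1.960
z_β = 1.573

Power = Φ(z_β) = Φ(1.573) ≈ 0.942

Effect size d = 0.51 is medium by Cohen's convention (0.2/0.5/0.8).

Threshold: power ≥ 0.80 is conventionally adequate.
Power ≈ 0.94 → the study is adequately powered (power ≥ 0.80).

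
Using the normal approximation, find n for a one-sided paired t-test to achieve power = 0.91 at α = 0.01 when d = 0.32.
n = 132 pairs

Sample size formula (paired t-test, normal approximation):
n = ((z_α + z_β) / d)²

z_α = 2.326 (for α = 0.01, one-sided)
z_β = 1.341 (for power = 0.91)
d = 0.32

n = ((2.326 + 1.341) / 0.32)²
n = (11.459)²
n ≈ 131.31
Round up to the next whole number: n = 132 pairs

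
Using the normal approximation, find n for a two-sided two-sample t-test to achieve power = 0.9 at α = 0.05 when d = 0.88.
n = 28 per group

Sample size formula (two-sample t-test, normal approximation):
n = 2 · ((z_{α/2} + z_β) / d)²

z_{α/2} = 1.960 (for α = 0.05, two-sided)
z_β = 1.282 (for power = 0.9)
d = 0.88

n = 2 · ((1.960 + 1.282) / 0.88)²
n = 2 · (3.684)²
n ≈ 27.14
Round up to the next whole number: n = 28 per group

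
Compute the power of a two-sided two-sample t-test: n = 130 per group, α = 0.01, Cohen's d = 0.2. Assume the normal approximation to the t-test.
Power ≈ 0.17

Power calculation (two-sample t-test, normal approximation):
z_β = d · √(n/2) - z_{α/2}
z_β = 0.2 · √(130/2) - 2.576
z_β = 0.2 · 8.062 - 2.576
z_β = -0.963

Power = Φ(z_β) = Φ(-0.963) ≈ 0.168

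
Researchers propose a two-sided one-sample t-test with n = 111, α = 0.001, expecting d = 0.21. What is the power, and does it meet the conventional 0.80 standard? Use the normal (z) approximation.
Power ≈ 0.14; the study is underpowered (power < 0.80)

Power calculation (one-sample t-test, normal approximation):
z_β = d · √n - z_{α/2}
z_β = 0.21 · √111 - 3.291
z_β = 0.21 · 10.536 - 3.291
z_β = -1.078

Power = Φ(z_β) = Φ(-1.078) ≈ 0.141

Effect size d = 0.21 is small by Cohen's convention (0.2/0.5/0.8).

Threshold: power ≥ 0.80 is conventionally adequate.
Power ≈ 0.14 → the study is underpowered (power < 0.80).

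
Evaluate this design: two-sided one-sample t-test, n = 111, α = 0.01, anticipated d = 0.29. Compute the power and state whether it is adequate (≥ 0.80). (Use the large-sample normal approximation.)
Power ≈ 0.68; the study is underpowered (power < 0.80)

Power calculation (one-sample t-test, normal approximation):
z_β = d · √n - z_{α/2}
z_β = 0.29 · √111 - 2.576
z_β = 0.29 · 10.536 - 2.576
z_β = 0.480

Power = Φ(z_β) = Φ(0.480) ≈ 0.684

Effect size d = 0.29 is small by Cohen's convention (0.2/0.5/0.8).

Threshold: power ≥ 0.80 is conventionally adequate.
Power ≈ 0.68 → the study is underpowered (power < 0.80).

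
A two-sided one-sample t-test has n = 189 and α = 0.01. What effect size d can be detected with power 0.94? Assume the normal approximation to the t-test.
d ≈ 0.30

Minimum detectable effect (one-sample t-test, normal approximation):
d = (z_{α/2} + z_β) / √n
d = (2.576 + 1.555) / √189
d = 4.131 / 13.748
d ≈ 0.30

By Cohen's convention (0.2 small / 0.5 medium / 0.8 large): small effect.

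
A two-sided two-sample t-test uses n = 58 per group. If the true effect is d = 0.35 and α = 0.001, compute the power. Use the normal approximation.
Power ≈ 0.08

Power calculation (two-sample t-test, normal approximation):
z_β = d · √(n/2) - z_{α/2}
z_β = 0.35 · √(58/2) - 3.291
z_β = 0.35 · 5.385 - 3.291
z_β = -1.406

Power = Φ(z_β) = Φ(-1.406) ≈ 0.080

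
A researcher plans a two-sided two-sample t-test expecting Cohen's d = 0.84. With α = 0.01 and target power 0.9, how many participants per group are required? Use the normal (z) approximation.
n = 43 per group

Sample size formula (two-sample t-test, normal approximation):
n = 2 · ((z_{α/2} + z_β) / d)²

z_{α/2} = 2.576 (for α = 0.01, two-sided)
z_β = 1.282 (for power = 0.9)
d = 0.84

n = 2 · ((2.576 + 1.282) / 0.84)²
n = 2 · (4.593)²
n ≈ 42.19
Round up to the next whole number: n = 43 per group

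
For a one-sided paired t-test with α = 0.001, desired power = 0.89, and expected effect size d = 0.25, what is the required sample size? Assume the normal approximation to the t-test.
n = 299 pairs

Sample size formula (paired t-test, normal approximation):
n = ((z_α + z_β) / d)²

z_α = 3.090 (for α = 0.001, one-sided)
z_β = 1.227 (for power = 0.89)
d = 0.25

n = ((3.090 + 1.227) / 0.25)²
n = (17.268)²
n ≈ 298.18
Round up to the next whole number: n = 299 pairs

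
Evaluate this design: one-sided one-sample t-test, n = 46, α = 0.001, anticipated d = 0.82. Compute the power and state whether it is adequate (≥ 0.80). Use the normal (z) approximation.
Power ≈ 0.99; the study is adequately powered (power ≥ 0.80)

Power calculation (one-sample t-test, normal approximation):
z_β = d · √n - z_α
z_β = 0.82 · √46 - 3.090
z_β = 0.82 · 6.782 - 3.090
z_β = 2.471

Power = Φ(z_β) = Φ(2.471) ≈ 0.993

Effect size d = 0.82 is large by Cohen's convention (0.2/0.5/0.8).

Threshold: power ≥ 0.80 is conventionally adequate.
Power ≈ 0.99 → the study is adequately powered (power ≥ 0.80).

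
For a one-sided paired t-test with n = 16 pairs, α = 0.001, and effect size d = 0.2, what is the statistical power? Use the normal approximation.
Power ≈ 0.01

Power calculation (paired t-test, normal approximation):
z_β = d · √n - z_α
z_β = 0.2 · √16 - 3.090
z_β = 0.2 · 4.000 - 3.090
z_β = -2.290

Power = Φ(z_β) = Φ(-2.290) ≈ 0.011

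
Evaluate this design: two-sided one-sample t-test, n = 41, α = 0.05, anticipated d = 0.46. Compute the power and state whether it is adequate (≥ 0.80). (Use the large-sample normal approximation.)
Power ≈ 0.84; the study is adequately powered (power ≥ 0.80)

Power calculation (one-sample t-test, normal approximation):
z_β = d · √n - z_{α/2}
z_β = 0.46 · √41 - 1.960
z_β = 0.46 · 6.403 - 1.960
z_β = 0.985

Power = Φ(z_β) = Φ(0.985) ≈ 0.838

Effect size d = 0.46 is small by Cohen's convention (0.2/0.5/0.8).

Threshold: power ≥ 0.80 is conventionally adequate.
Power ≈ 0.84 → the study is adequately powered (power ≥ 0.80).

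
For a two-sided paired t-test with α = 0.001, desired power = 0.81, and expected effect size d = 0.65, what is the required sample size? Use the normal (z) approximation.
n = 42 pairs

Sample size formula (paired t-test, normal approximation):
n = ((z_{α/2} + z_β) / d)²

z_{α/2} = 3.291 (for α = 0.001, two-sided)
z_β = 0.878 (for power = 0.81)
d = 0.65

n = ((3.291 + 0.878) / 0.65)²
n = (6.414)²
n ≈ 41.14
Round up to the next whole number: n = 42 pairs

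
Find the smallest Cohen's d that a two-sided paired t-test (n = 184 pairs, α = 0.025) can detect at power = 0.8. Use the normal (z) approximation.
d ≈ 0.23

Minimum detectable effect (paired t-test, normal approximation):
d = (z_{α/2} + z_β) / √n
d = (2.241 + 0.842) / √184
d = 3.083 / 13.565
d ≈ 0.23

By Cohen's convention (0.2 small / 0.5 medium / 0.8 large): small effect.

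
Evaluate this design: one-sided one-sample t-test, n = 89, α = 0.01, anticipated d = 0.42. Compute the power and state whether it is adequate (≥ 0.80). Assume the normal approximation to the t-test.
Power ≈ 0.95; the study is adequately powered (power ≥ 0.80)

Power calculation (one-sample t-test, normal approximation):
z_β = d · √n - z_α
z_β = 0.42 · √89 - 2.326
z_β = 0.42 · 9.434 - 2.326
z_β = 1.636

Power = Φ(z_β) = Φ(1.636) ≈ 0.949

Effect size d = 0.42 is small by Cohen's convention (0.2/0.5/0.8).

Threshold: power ≥ 0.80 is conventionally adequate.
Power ≈ 0.95 → the study is adequately powered (power ≥ 0.80).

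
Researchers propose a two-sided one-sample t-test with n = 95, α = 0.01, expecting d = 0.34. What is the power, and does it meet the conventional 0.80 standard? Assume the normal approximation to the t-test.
Power ≈ 0.77; the study is underpowered (power < 0.80)

Power calculation (one-sample t-test, normal approximation):
z_β = d · √n - z_{α/2}
z_β = 0.34 · √95 - 2.576
z_β = 0.34 · 9.747 - 2.576
z_β = 0.738

Power = Φ(z_β) = Φ(0.738) ≈ 0.770

Effect size d = 0.34 is small by Cohen's convention (0.2/0.5/0.8).

Threshold: power ≥ 0.80 is conventionally adequate.
Power ≈ 0.77 → the study is underpowered (power < 0.80).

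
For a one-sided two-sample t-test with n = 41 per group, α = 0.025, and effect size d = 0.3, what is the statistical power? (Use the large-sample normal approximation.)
Power ≈ 0.27

Power calculation (two-sample t-test, normal approximation):
z_β = d · √(n/2) - z_α
z_β = 0.3 · √(41/2) - 1.960
z_β = 0.3 · 4.528 - 1.960
z_β = -0.602

Power = Φ(z_β) = Φ(-0.602) ≈ 0.274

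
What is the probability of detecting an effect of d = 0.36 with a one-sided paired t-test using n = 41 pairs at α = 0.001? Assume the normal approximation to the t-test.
Power ≈ 0.22

Power calculation (paired t-test, normal approximation):
z_β = d · √n - z_α
z_β = 0.36 · √41 - 3.090
z_β = 0.36 · 6.403 - 3.090
z_β = -0.785

Power = Φ(z_β) = Φ(-0.785) ≈ 0.216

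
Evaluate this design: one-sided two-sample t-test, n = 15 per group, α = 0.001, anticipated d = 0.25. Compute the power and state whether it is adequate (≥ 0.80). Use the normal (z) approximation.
Power ≈ 0.01; the study is underpowered (power < 0.80)

Power calculation (two-sample t-test, normal approximation):
z_β = d · √(n/2) - z_α
z_β = 0.25 · √(15/2) - 3.090
z_β = 0.25 · 2.739 - 3.090
z_β = -2.406

Power = Φ(z_β) = Φ(-2.406) ≈ 0.008

Effect size d = 0.25 is small by Cohen's convention (0.2/0.5/0.8).

Threshold: power ≥ 0.80 is conventionally adequate.
Power ≈ 0.01 → the study is underpowered (power < 0.80).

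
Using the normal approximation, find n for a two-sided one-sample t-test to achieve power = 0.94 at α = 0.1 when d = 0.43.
n = 56

Sample size formula (one-sample t-test, normal approximation):
n = ((z_{α/2} + z_β) / d)²

z_{α/2} = 1.645 (for α = 0.1, two-sided)
z_β = 1.555 (for power = 0.94)
d = 0.43

n = ((1.645 + 1.555) / 0.43)²
n = (7.442)²
n ≈ 55.38
Round up to the next whole number: n = 56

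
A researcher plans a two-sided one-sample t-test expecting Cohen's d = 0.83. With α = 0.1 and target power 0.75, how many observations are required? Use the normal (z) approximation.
n = 8

Sample size formula (one-sample t-test, normal approximation):
n = ((z_{α/2} + z_β) / d)²

z_{α/2} = 1.645 (for α = 0.1, two-sided)
z_β = 0.674 (for power = 0.75)
d = 0.83

n = ((1.645 + 0.674) / 0.83)²
n = (2.794)²
n ≈ 7.81
Round up to the next whole number: n = 8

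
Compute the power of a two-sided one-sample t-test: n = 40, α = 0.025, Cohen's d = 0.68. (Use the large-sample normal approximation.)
Power ≈ 0.98

Power calculation (one-sample t-test, normal approximation):
z_β = d · √n - z_{α/2}
z_β = 0.68 · √40 - 2.241
z_β = 0.68 · 6.325 - 2.241
z_β = 2.059

Power = Φ(z_β) = Φ(2.059) ≈ 0.980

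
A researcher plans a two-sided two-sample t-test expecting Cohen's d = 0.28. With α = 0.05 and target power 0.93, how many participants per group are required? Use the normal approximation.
n = 302 per group

Sample size formula (two-sample t-test, normal approximation):
n = 2 · ((z_{α/2} + z_β) / d)²

z_{α/2} = 1.960 (for α = 0.05, two-sided)
z_β = 1.476 (for power = 0.93)
d = 0.28

n = 2 · ((1.960 + 1.476) / 0.28)²
n = 2 · (12.271)²
n ≈ 301.15
Round up to the next whole number: n = 302 per group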